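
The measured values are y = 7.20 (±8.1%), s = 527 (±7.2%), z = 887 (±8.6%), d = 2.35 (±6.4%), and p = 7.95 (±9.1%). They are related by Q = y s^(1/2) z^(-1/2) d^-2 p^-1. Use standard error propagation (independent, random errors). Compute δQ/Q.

Relative error in a monomial: (δQ/Q)² = Σ (nᵢ · δxᵢ/xᵢ)².
  (1·δy/y)² = (1×0.0810)² = 0.00656;  (½·δs/s)² = (0.5×0.0720)² = 0.00130;  (−½·δz/z)² = (-0.5×0.0860)² = 0.00185;  (-2·δd/d)² = (-2×0.0640)² = 0.0164;  (-1·δp/p)² = (-1×0.0910)² = 0.00828
δQ/Q = √(0.0344) = 0.185

0.185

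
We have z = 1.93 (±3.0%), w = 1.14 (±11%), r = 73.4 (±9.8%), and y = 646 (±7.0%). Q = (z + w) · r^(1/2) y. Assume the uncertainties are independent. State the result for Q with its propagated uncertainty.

17000 ± 1640

Let u = z + w = 3.07. δu = √(δz² + δw²) = √(0.00335 + 0.0157) = 0.138, so δu/u = 0.0450.
Q is then a monomial in u, r, y:
δQ/Q = √((δu/u)² + (½·δr/r)² + (1·δy/y)²) = √(0.00202 + 0.00240 + 0.00490) = 0.0966
Q = 17000, so δQ = 0.0966 × 17000 = 1640.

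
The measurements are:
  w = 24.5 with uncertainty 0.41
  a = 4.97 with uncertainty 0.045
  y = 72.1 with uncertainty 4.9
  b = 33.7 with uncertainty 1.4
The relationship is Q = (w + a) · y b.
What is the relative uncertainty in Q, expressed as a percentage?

Let u = w + a = 29.5. δu = √(δw² + δa²) = √(0.168 + 0.00202) = 0.412, so δu/u = 0.0140.
Q is then a monomial in u, y, b:
δQ/Q = √((δu/u)² + (1·δy/y)² + (1·δb/b)²) = √(0.000196 + 0.00462 + 0.00173) = 0.0809

8.09%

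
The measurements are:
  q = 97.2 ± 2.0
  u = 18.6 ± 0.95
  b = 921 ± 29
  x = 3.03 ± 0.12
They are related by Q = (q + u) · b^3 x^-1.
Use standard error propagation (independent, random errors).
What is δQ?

3.11e+09

Let w = q + u = 116. δw = √(δq² + δu²) = √(4.00 + 0.902) = 2.21, so δw/w = 0.0191.
Q is then a monomial in w, b, x:
δQ/Q = √((δw/w)² + (3·δb/b)² + (-1·δx/x)²) = √(0.000366 + 0.00892 + 0.00157) = 0.104
Q = 2.99e+10, so δQ = 0.104 × 2.99e+10 = 3.11e+09.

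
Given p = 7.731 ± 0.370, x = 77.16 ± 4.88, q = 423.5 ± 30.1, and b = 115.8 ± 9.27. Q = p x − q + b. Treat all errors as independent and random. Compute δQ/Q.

Let w = p·x = 596.5. δw/w = √((1·δp/p)² + (1·δx/x)²) = √(0.00229 + 0.00400) = 0.0793, so δw = 47.3.
Q = w − q + b: δQ = √(δw² + δq² + δb²) = √(2240 + 906 + 85.9) = 56.8
Q = 288.8, so δQ/Q = 56.8/288.8 = 0.197.

0.197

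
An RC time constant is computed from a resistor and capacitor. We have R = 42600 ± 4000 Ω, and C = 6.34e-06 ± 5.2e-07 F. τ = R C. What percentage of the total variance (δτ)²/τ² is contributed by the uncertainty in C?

(δτ/τ)² = (1·δR/R)² + (1·δC/C)²
  R term: (1×0.0939)² = 0.00882
  C term: (1×0.0820)² = 0.00673
Total = 0.0155. Share from C = 0.00673/0.0155 = 0.433.

43.3%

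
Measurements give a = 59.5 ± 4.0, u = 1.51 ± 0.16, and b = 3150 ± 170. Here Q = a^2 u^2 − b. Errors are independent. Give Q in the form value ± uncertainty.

Let p = a^2·u^2 = 8070. δp/p = √((2·δa/a)² + (2·δu/u)²) = √(0.0181 + 0.0449) = 0.251, so δp = 2030.
Q = p − b: δQ = √(δp² + δb²) = √(4.1e+06 + 28900) = 2030
Q = 4920.

4920 ± 2030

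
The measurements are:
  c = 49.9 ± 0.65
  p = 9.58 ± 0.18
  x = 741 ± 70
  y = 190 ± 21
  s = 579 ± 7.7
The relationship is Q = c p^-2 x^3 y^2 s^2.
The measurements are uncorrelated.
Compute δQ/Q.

0.363

Since Q is a product/quotient, work with relative uncertainties:
  (1·δc/c)² = (1×0.0130)² = 0.000170;  (-2·δp/p)² = (-2×0.0188)² = 0.00141;  (3·δx/x)² = (3×0.0945)² = 0.0803;  (2·δy/y)² = (2×0.111)² = 0.0489;  (2·δs/s)² = (2×0.0133)² = 0.000707
δQ/Q = √(0.131) = 0.363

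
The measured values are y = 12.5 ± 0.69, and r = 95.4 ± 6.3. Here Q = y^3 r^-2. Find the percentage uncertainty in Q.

For a monomial Q ∝ y^3, r^-2, fractional errors add in quadrature:
  (3·δy/y)² = (3×0.0552)² = 0.0274;  (-2·δr/r)² = (-2×0.0660)² = 0.0174
δQ/Q = √(0.0449) = 0.212

21.2%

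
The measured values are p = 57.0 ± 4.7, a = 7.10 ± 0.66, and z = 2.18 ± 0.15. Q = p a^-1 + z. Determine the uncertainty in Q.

Let w = p·a^-1 = 8.03. δw/w = √((1·δp/p)² + (-1·δa/a)²) = √(0.00680 + 0.00864) = 0.124, so δw = 0.998.
Q = w + z: δQ = √(δw² + δz²) = √(0.995 + 0.0225) = 1.01

1.01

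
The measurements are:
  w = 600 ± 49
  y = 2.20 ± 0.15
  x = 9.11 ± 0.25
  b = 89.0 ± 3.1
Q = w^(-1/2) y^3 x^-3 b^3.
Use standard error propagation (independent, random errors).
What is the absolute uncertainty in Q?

Products/powers → add relative errors in quadrature, weighted by exponent:
  (−½·δw/w)² = (-0.5×0.0817)² = 0.00167;  (3·δy/y)² = (3×0.0682)² = 0.0418;  (-3·δx/x)² = (-3×0.0274)² = 0.00678;  (3·δb/b)² = (3×0.0348)² = 0.0109
δQ/Q = √(0.0612) = 0.247
Q = 405, so δQ = 0.247 × 405 = 100.

100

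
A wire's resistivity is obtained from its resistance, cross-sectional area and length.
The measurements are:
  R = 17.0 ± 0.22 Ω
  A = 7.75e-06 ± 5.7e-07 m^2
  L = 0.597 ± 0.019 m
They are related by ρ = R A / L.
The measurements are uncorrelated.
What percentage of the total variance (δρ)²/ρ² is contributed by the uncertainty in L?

15.4%

(δρ/ρ)² = (1·δR/R)² + (1·δA/A)² + (-1·δL/L)²
  R term: (1×0.0129)² = 0.000167
  A term: (1×0.0735)² = 0.00541
  L term: (-1×0.0318)² = 0.00101
Total = 0.00659. Share from L = 0.00101/0.00659 = 0.154.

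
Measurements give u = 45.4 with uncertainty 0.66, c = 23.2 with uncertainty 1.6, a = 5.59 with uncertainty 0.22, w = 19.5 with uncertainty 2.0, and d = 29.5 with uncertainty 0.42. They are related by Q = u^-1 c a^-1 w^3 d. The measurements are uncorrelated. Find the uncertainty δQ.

6370

Relative error in a monomial: (δQ/Q)² = Σ (nᵢ · δxᵢ/xᵢ)².
  (-1·δu/u)² = (-1×0.0145)² = 0.000211;  (1·δc/c)² = (1×0.0690)² = 0.00476;  (-1·δa/a)² = (-1×0.0394)² = 0.00155;  (3·δw/w)² = (3×0.103)² = 0.0947;  (1·δd/d)² = (1×0.0142)² = 0.000203
δQ/Q = √(0.101) = 0.318
Q = 20000, so δQ = 0.318 × 20000 = 6370.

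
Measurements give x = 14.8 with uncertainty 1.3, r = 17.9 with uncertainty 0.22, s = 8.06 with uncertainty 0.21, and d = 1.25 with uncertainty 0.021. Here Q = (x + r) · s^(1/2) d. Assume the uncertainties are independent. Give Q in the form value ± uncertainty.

Let u = x + r = 32.7. δu = √(δx² + δr²) = √(1.69 + 0.0484) = 1.32, so δu/u = 0.0403.
Q is then a monomial in u, s, d:
δQ/Q = √((δu/u)² + (½·δs/s)² + (1·δd/d)²) = √(0.00163 + 0.000170 + 0.000282) = 0.0456
Q = 116, so δQ = 0.0456 × 116 = 5.29.

116 ± 5.29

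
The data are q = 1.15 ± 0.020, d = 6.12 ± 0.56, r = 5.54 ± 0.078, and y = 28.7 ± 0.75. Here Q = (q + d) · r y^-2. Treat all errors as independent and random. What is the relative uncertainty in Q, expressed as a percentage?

Let u = q + d = 7.27. δu = √(δq² + δd²) = √(0.000400 + 0.314) = 0.560, so δu/u = 0.0771.
Q is then a monomial in u, r, y:
δQ/Q = √((δu/u)² + (1·δr/r)² + (-2·δy/y)²) = √(0.00594 + 0.000198 + 0.00273) = 0.0942

9.42%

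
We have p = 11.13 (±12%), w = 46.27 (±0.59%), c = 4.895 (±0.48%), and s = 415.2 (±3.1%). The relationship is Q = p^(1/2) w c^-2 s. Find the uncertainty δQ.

Relative error in a monomial: (δQ/Q)² = Σ (nᵢ · δxᵢ/xᵢ)².
  (½·δp/p)² = (0.5×0.120)² = 0.00360;  (1·δw/w)² = (1×0.00590)² = 3.48e-05;  (-2·δc/c)² = (-2×0.00480)² = 9.22e-05;  (1·δs/s)² = (1×0.0310)² = 0.000961
δQ/Q = √(0.00469) = 0.0685
Q = 2675, so δQ = 0.0685 × 2675 = 183.

183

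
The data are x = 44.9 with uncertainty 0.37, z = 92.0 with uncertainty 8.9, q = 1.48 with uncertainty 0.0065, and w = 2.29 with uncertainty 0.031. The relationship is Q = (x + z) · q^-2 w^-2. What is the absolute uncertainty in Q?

0.846

Let u = x + z = 137. δu = √(δx² + δz²) = √(0.137 + 79.2) = 8.91, so δu/u = 0.0651.
Q is then a monomial in u, q, w:
δQ/Q = √((δu/u)² + (-2·δq/q)² + (-2·δw/w)²) = √(0.00423 + 7.72e-05 + 0.000733) = 0.0710
Q = 11.9, so δQ = 0.0710 × 11.9 = 0.846.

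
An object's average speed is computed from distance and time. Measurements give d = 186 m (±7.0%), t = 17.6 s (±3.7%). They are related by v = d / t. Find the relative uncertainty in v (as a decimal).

0.0792

For a monomial v ∝ d, t^-1, fractional errors add in quadrature:
  (1·δd/d)² = (1×0.0700)² = 0.00490;  (-1·δt/t)² = (-1×0.0370)² = 0.00137
δv/v = √(0.00627) = 0.0792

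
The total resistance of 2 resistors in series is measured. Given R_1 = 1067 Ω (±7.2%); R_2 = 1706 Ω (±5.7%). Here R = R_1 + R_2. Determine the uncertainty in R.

124 Ω

Sums and differences: (δR)² = Σ (cᵢ δxᵢ)².
  (δR_1)² = 5900;  (δR_2)² = 9460
δR = √(15400) = 124 Ω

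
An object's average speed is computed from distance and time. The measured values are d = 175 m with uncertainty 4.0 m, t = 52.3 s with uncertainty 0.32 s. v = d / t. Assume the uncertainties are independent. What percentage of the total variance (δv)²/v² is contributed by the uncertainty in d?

93.3%

(δv/v)² = (1·δd/d)² + (-1·δt/t)²
  d term: (1×0.0229)² = 0.000522
  t term: (-1×0.00612)² = 3.74e-05
Total = 0.000560. Share from d = 0.000522/0.000560 = 0.933.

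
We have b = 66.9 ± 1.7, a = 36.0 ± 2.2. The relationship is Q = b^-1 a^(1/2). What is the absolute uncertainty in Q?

Each factor contributes (exponent × relative error)² to (δQ/Q)²:
  (-1·δb/b)² = (-1×0.0254)² = 0.000646;  (½·δa/a)² = (0.5×0.0611)² = 0.000934
δQ/Q = √(0.00158) = 0.0397
Q = 0.0897, so δQ = 0.0397 × 0.0897 = 0.00356.

0.00356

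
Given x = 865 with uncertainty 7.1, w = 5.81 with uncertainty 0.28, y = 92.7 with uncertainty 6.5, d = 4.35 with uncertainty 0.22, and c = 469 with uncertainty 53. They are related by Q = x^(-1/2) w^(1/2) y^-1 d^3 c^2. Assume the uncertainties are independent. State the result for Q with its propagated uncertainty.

Products/powers → add relative errors in quadrature, weighted by exponent:
  (−½·δx/x)² = (-0.5×0.00821)² = 1.68e-05;  (½·δw/w)² = (0.5×0.0482)² = 0.000581;  (-1·δy/y)² = (-1×0.0701)² = 0.00492;  (3·δd/d)² = (3×0.0506)² = 0.0230;  (2·δc/c)² = (2×0.113)² = 0.0511
δQ/Q = √(0.0796) = 0.282
Q = 16000, so δQ = 0.282 × 16000 = 4520.

16000 ± 4520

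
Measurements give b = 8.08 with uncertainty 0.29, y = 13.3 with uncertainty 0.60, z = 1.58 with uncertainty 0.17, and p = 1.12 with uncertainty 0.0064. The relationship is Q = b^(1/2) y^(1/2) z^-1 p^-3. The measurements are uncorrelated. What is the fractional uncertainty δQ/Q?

0.113

Products/powers → add relative errors in quadrature, weighted by exponent:
  (½·δb/b)² = (0.5×0.0359)² = 0.000322;  (½·δy/y)² = (0.5×0.0451)² = 0.000509;  (-1·δz/z)² = (-1×0.108)² = 0.0116;  (-3·δp/p)² = (-3×0.00571)² = 0.000294
δQ/Q = √(0.0127) = 0.113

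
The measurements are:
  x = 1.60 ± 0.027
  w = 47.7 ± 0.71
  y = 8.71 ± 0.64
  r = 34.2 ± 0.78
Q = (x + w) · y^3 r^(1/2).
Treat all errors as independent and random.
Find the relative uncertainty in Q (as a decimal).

Let u = x + w = 49.3. δu = √(δx² + δw²) = √(0.000729 + 0.504) = 0.711, so δu/u = 0.0144.
Q is then a monomial in u, y, r:
δQ/Q = √((δu/u)² + (3·δy/y)² + (½·δr/r)²) = √(0.000208 + 0.0486 + 0.000130) = 0.221

0.221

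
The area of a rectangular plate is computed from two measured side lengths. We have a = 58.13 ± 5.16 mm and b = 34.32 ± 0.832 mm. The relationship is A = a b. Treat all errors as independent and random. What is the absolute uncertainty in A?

184 mm^2

For a monomial A ∝ a, b, fractional errors add in quadrature:
  (1·δa/a)² = (1×0.0888)² = 0.00788;  (1·δb/b)² = (1×0.0242)² = 0.000588
δA/A = √(0.00847) = 0.0920
A = 1995 mm^2, so δA = 0.0920 × 1995 = 184 mm^2.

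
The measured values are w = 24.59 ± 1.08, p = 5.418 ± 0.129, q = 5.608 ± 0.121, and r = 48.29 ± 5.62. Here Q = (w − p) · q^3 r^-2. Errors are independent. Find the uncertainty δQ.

Let u = w − p = 19.17. δu = √(δw² + δp²) = √(1.17 + 0.0166) = 1.09, so δu/u = 0.0567.
Q is then a monomial in u, q, r:
δQ/Q = √((δu/u)² + (3·δq/q)² + (-2·δr/r)²) = √(0.00322 + 0.00419 + 0.0542) = 0.248
Q = 1.450, so δQ = 0.248 × 1.450 = 0.360.

0.360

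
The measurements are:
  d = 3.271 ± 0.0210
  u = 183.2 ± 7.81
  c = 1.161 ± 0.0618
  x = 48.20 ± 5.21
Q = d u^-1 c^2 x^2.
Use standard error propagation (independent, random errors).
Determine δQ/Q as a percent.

24.5%

Products/powers → add relative errors in quadrature, weighted by exponent:
  (1·δd/d)² = (1×0.00642)² = 4.12e-05;  (-1·δu/u)² = (-1×0.0426)² = 0.00182;  (2·δc/c)² = (2×0.0532)² = 0.0113;  (2·δx/x)² = (2×0.108)² = 0.0467
δQ/Q = √(0.0599) = 0.245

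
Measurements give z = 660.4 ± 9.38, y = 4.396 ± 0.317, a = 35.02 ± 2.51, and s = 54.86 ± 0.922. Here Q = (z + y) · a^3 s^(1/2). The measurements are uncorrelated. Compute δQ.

Let u = z + y = 664.8. δu = √(δz² + δy²) = √(88.0 + 0.100) = 9.39, so δu/u = 0.0141.
Q is then a monomial in u, a, s:
δQ/Q = √((δu/u)² + (3·δa/a)² + (½·δs/s)²) = √(0.000199 + 0.0462 + 7.06e-05) = 0.216
Q = 2.115e+08, so δQ = 0.216 × 2.115e+08 = 4.56e+07.

4.56e+07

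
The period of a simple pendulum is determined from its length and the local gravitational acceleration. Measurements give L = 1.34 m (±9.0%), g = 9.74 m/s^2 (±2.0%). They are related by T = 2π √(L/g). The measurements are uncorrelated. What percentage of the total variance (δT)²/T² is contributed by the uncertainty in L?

(δT/T)² = (½·δL/L)² + (−½·δg/g)²
  L term: (0.5×0.0900)² = 0.00202
  g term: (-0.5×0.0200)² = 0.000100
Total = 0.00212. Share from L = 0.00202/0.00212 = 0.953.

95.3%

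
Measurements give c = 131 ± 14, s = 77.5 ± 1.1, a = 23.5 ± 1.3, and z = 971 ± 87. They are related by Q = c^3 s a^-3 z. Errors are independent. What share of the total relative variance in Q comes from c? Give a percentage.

(δQ/Q)² = (3·δc/c)² + (1·δs/s)² + (-3·δa/a)² + (1·δz/z)²
  c term: (3×0.107)² = 0.103
  s term: (1×0.0142)² = 0.000201
  a term: (-3×0.0553)² = 0.0275
  z term: (1×0.0896)² = 0.00803
Total = 0.139. Share from c = 0.103/0.139 = 0.742.

74.2%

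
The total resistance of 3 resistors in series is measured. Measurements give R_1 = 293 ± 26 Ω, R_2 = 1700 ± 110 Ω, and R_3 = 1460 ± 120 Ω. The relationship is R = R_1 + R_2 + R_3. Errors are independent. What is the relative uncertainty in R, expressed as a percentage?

Each term contributes (cᵢ δxᵢ)² to (δR)²:
  (δR_1)² = 676;  (δR_2)² = 12100;  (δR_3)² = 14400
δR = √(27200) = 165 Ω
R = 3450 Ω, so δR/R = 165/3450 = 0.0477.

4.77%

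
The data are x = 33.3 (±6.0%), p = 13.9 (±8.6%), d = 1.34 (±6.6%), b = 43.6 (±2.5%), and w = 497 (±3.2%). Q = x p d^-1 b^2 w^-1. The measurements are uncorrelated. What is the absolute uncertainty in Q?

Relative error in a monomial: (δQ/Q)² = Σ (nᵢ · δxᵢ/xᵢ)².
  (1·δx/x)² = (1×0.0600)² = 0.00360;  (1·δp/p)² = (1×0.0860)² = 0.00740;  (-1·δd/d)² = (-1×0.0660)² = 0.00436;  (2·δb/b)² = (2×0.0250)² = 0.00250;  (-1·δw/w)² = (-1×0.0320)² = 0.00102
δQ/Q = √(0.0189) = 0.137
Q = 1320, so δQ = 0.137 × 1320 = 182.

182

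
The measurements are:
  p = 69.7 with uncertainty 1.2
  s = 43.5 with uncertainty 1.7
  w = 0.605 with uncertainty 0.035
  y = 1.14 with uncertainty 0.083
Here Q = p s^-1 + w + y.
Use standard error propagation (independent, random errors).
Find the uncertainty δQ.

Let h = p·s^-1 = 1.60. δh/h = √((1·δp/p)² + (-1·δs/s)²) = √(0.000296 + 0.00153) = 0.0427, so δh = 0.0684.
Q = h + w + y: δQ = √(δh² + δw² + δy²) = √(0.00468 + 0.00123 + 0.00689) = 0.113

0.113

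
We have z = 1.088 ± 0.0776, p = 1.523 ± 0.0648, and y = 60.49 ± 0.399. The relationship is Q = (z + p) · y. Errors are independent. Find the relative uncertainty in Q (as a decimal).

Let u = z + p = 2.611. δu = √(δz² + δp²) = √(0.00602 + 0.00420) = 0.101, so δu/u = 0.0387.
Q is then a monomial in u, y:
δQ/Q = √((δu/u)² + (1·δy/y)²) = √(0.00150 + 4.35e-05) = 0.0393

0.0393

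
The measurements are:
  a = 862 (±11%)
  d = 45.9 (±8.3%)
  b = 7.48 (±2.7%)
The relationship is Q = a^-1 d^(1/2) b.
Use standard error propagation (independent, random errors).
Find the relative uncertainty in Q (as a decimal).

0.121

For a monomial Q ∝ a^-1, d^(1/2), b, fractional errors add in quadrature:
  (-1·δa/a)² = (-1×0.110)² = 0.0121;  (½·δd/d)² = (0.5×0.0830)² = 0.00172;  (1·δb/b)² = (1×0.0270)² = 0.000729
δQ/Q = √(0.0146) = 0.121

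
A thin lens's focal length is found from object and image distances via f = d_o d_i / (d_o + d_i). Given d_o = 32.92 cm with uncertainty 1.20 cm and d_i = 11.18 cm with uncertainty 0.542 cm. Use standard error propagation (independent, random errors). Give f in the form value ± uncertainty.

∂f/∂d_o = (d_i/(d_o+d_i))² = 0.0643;  ∂f/∂d_i = (d_o/(d_o+d_i))² = 0.557
δf = √((∂f/∂d_o · δd_o)² + (∂f/∂d_i · δd_i)²) = √(0.00595 + 0.0912) = 0.312 cm
f = 8.346 cm.

8.346 ± 0.312 cm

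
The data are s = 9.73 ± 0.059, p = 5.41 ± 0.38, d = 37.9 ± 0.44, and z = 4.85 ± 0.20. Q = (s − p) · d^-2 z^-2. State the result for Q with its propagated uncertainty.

(1.28 ± 0.158) × 10^-4

Let u = s − p = 4.32. δu = √(δs² + δp²) = √(0.00348 + 0.144) = 0.385, so δu/u = 0.0890.
Q is then a monomial in u, d, z:
δQ/Q = √((δu/u)² + (-2·δd/d)² + (-2·δz/z)²) = √(0.00792 + 0.000539 + 0.00680) = 0.124
Q = 0.000128, so δQ = 0.124 × 0.000128 = 1.58e-05.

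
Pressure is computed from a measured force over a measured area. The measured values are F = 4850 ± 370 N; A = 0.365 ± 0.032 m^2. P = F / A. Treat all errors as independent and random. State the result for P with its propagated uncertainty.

Relative error in a monomial: (δP/P)² = Σ (nᵢ · δxᵢ/xᵢ)².
  (1·δF/F)² = (1×0.0763)² = 0.00582;  (-1·δA/A)² = (-1×0.0877)² = 0.00769
δP/P = √(0.0135) = 0.116
P = 13300 Pa, so δP = 0.116 × 13300 = 1540 Pa.

13300 ± 1540 Pa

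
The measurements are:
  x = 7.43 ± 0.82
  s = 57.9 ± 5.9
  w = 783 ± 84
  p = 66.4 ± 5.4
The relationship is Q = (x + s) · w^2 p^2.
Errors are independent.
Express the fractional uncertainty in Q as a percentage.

28.4%

Let u = x + s = 65.3. δu = √(δx² + δs²) = √(0.672 + 34.8) = 5.96, so δu/u = 0.0912.
Q is then a monomial in u, w, p:
δQ/Q = √((δu/u)² + (2·δw/w)² + (2·δp/p)²) = √(0.00831 + 0.0460 + 0.0265) = 0.284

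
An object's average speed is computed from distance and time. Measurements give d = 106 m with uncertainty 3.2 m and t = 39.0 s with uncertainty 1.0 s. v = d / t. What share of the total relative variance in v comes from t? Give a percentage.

41.9%

(δv/v)² = (1·δd/d)² + (-1·δt/t)²
  d term: (1×0.0302)² = 0.000911
  t term: (-1×0.0256)² = 0.000657
Total = 0.00157. Share from t = 0.000657/0.00157 = 0.419.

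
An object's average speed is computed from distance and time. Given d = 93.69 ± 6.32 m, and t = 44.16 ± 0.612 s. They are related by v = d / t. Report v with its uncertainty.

Since v is a product/quotient, work with relative uncertainties:
  (1·δd/d)² = (1×0.0675)² = 0.00455;  (-1·δt/t)² = (-1×0.0139)² = 0.000192
δv/v = √(0.00474) = 0.0689
v = 2.122 m/s, so δv = 0.0689 × 2.122 = 0.146 m/s.

2.122 ± 0.146 m/s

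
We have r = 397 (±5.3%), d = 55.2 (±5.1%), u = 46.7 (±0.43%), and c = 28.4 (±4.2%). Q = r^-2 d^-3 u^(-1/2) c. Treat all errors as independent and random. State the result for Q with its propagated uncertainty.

(1.57 ± 0.299) × 10^-10

Each factor contributes (exponent × relative error)² to (δQ/Q)²:
  (-2·δr/r)² = (-2×0.0530)² = 0.0112;  (-3·δd/d)² = (-3×0.0510)² = 0.0234;  (−½·δu/u)² = (-0.5×0.00430)² = 4.62e-06;  (1·δc/c)² = (1×0.0420)² = 0.00176
δQ/Q = √(0.0364) = 0.191
Q = 1.57e-10, so δQ = 0.191 × 1.57e-10 = 2.99e-11.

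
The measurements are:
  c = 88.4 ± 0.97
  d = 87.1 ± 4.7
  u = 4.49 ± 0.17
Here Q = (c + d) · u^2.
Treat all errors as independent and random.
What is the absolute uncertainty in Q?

285

Let w = c + d = 176. δw = √(δc² + δd²) = √(0.941 + 22.1) = 4.80, so δw/w = 0.0273.
Q is then a monomial in w, u:
δQ/Q = √((δw/w)² + (2·δu/u)²) = √(0.000748 + 0.00573) = 0.0805
Q = 3540, so δQ = 0.0805 × 3540 = 285.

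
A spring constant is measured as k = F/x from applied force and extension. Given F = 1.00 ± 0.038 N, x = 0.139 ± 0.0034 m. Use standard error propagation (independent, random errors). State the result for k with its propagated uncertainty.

7.19 ± 0.325 N/m

Each factor contributes (exponent × relative error)² to (δk/k)²:
  (1·δF/F)² = (1×0.0380)² = 0.00144;  (-1·δx/x)² = (-1×0.0245)² = 0.000598
δk/k = √(0.00204) = 0.0452
k = 7.19 N/m, so δk = 0.0452 × 7.19 = 0.325 N/m.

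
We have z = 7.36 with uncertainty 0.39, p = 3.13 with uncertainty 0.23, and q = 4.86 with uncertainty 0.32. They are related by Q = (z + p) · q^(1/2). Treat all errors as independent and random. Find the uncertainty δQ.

1.26

Let u = z + p = 10.5. δu = √(δz² + δp²) = √(0.152 + 0.0529) = 0.453, so δu/u = 0.0432.
Q is then a monomial in u, q:
δQ/Q = √((δu/u)² + (½·δq/q)²) = √(0.00186 + 0.00108) = 0.0543
Q = 23.1, so δQ = 0.0543 × 23.1 = 1.26.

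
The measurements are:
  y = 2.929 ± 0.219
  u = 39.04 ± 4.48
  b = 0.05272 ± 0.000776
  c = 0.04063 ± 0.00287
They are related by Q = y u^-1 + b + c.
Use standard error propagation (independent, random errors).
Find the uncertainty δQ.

0.0107

Let p = y·u^-1 = 0.07503. δp/p = √((1·δy/y)² + (-1·δu/u)²) = √(0.00559 + 0.0132) = 0.137, so δp = 0.0103.
Q = p + b + c: δQ = √(δp² + δb² + δc²) = √(0.000106 + 6.02e-07 + 8.24e-06) = 0.0107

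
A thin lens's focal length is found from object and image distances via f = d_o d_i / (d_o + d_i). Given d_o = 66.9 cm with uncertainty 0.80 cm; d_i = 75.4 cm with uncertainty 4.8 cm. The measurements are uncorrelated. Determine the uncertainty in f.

1.08 cm

∂f/∂d_o = (d_i/(d_o+d_i))² = 0.281;  ∂f/∂d_i = (d_o/(d_o+d_i))² = 0.221
δf = √((∂f/∂d_o · δd_o)² + (∂f/∂d_i · δd_i)²) = √(0.0504 + 1.13) = 1.08 cm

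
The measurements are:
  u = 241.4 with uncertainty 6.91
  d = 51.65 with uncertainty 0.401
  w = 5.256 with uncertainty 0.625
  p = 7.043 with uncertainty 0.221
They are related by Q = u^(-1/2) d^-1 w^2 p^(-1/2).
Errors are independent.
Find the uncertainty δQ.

0.00310

Relative error in a monomial: (δQ/Q)² = Σ (nᵢ · δxᵢ/xᵢ)².
  (−½·δu/u)² = (-0.5×0.0286)² = 0.000205;  (-1·δd/d)² = (-1×0.00776)² = 6.03e-05;  (2·δw/w)² = (2×0.119)² = 0.0566;  (−½·δp/p)² = (-0.5×0.0314)² = 0.000246
δQ/Q = √(0.0571) = 0.239
Q = 0.01297, so δQ = 0.239 × 0.01297 = 0.00310.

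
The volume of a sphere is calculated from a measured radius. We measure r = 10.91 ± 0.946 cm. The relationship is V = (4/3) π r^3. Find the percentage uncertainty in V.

Since V is a product/quotient, work with relative uncertainties:
  (3·δr/r)² = (3×0.0867)² = 0.0677
δV/V = √(0.0677) = 0.260

26.0%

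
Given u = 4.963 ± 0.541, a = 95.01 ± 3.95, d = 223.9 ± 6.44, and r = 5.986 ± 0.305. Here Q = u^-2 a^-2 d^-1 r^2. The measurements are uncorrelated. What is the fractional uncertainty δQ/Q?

Each factor contributes (exponent × relative error)² to (δQ/Q)²:
  (-2·δu/u)² = (-2×0.109)² = 0.0475;  (-2·δa/a)² = (-2×0.0416)² = 0.00691;  (-1·δd/d)² = (-1×0.0288)² = 0.000827;  (2·δr/r)² = (2×0.0510)² = 0.0104
δQ/Q = √(0.0657) = 0.256

0.256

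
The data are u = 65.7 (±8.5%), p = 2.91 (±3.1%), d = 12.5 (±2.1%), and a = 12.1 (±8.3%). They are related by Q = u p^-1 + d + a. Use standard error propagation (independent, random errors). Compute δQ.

2.29

Let w = u·p^-1 = 22.6. δw/w = √((1·δu/u)² + (-1·δp/p)²) = √(0.00723 + 0.000961) = 0.0905, so δw = 2.04.
Q = w + d + a: δQ = √(δw² + δd² + δa²) = √(4.17 + 0.0689 + 1.01) = 2.29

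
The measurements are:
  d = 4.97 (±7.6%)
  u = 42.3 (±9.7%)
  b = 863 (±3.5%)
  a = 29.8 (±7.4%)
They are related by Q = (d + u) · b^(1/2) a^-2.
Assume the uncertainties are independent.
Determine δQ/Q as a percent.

Let w = d + u = 47.3. δw = √(δd² + δu²) = √(0.143 + 16.8) = 4.12, so δw/w = 0.0872.
Q is then a monomial in w, b, a:
δQ/Q = √((δw/w)² + (½·δb/b)² + (-2·δa/a)²) = √(0.00760 + 0.000306 + 0.0219) = 0.173

17.3%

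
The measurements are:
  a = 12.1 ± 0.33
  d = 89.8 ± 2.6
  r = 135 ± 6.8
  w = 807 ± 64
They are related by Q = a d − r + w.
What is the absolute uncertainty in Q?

Let p = a·d = 1090. δp/p = √((1·δa/a)² + (1·δd/d)²) = √(0.000744 + 0.000838) = 0.0398, so δp = 43.2.
Q = p − r + w: δQ = √(δp² + δr² + δw²) = √(1870 + 46.2 + 4100) = 77.5

77.5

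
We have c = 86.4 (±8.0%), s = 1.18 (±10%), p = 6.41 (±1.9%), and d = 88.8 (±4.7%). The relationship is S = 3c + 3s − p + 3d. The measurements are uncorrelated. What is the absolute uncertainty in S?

S is a linear combination, so absolute uncertainties add in quadrature:
  (3·δc)² = 430;  (3·δs)² = 0.125;  (δp)² = 0.0148;  (3·δd)² = 157
δS = √(587) = 24.2

24.2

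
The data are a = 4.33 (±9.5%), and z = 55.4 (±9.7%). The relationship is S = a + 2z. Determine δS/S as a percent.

9.34%

Sums and differences: (δS)² = Σ (cᵢ δxᵢ)².
  (δa)² = 0.169;  (2·δz)² = 116
δS = √(116) = 10.8
S = 115, so δS/S = 10.8/115 = 0.0934.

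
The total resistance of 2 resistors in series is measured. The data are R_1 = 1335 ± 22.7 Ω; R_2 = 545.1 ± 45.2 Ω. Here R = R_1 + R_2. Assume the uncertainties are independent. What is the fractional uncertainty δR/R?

For a sum/difference, combine absolute errors in quadrature:
  (δR_1)² = 515;  (δR_2)² = 2040
δR = √(2560) = 50.6 Ω
R = 1880 Ω, so δR/R = 50.6/1880 = 0.0269.

0.0269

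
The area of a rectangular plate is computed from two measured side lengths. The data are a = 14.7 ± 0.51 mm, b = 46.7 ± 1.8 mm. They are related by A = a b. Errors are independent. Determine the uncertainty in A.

A is a product of powers, so relative uncertainties combine in quadrature:
  (1·δa/a)² = (1×0.0347)² = 0.00120;  (1·δb/b)² = (1×0.0385)² = 0.00149
δA/A = √(0.00269) = 0.0519
A = 686 mm^2, so δA = 0.0519 × 686 = 35.6 mm^2.

35.6 mm^2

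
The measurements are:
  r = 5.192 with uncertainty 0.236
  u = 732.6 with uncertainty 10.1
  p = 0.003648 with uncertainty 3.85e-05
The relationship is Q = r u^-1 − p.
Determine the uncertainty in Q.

Let w = r·u^-1 = 0.007087. δw/w = √((1·δr/r)² + (-1·δu/u)²) = √(0.00207 + 0.000190) = 0.0475, so δw = 0.000337.
Q = w − p: δQ = √(δw² + δp²) = √(1.13e-07 + 1.48e-09) = 0.000339

0.000339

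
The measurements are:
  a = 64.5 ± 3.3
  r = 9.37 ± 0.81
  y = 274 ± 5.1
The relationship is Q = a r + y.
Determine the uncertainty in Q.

Let p = a·r = 604. δp/p = √((1·δa/a)² + (1·δr/r)²) = √(0.00262 + 0.00747) = 0.100, so δp = 60.7.
Q = p + y: δQ = √(δp² + δy²) = √(3690 + 26.0) = 60.9

60.9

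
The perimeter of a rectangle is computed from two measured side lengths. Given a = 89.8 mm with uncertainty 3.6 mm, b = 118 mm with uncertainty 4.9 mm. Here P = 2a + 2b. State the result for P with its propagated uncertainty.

416 ± 12.2 mm

Absolute uncertainties add in quadrature for a linear combination:
  (2·δa)² = 51.8;  (2·δb)² = 96.0
δP = √(148) = 12.2 mm
P = 416 mm.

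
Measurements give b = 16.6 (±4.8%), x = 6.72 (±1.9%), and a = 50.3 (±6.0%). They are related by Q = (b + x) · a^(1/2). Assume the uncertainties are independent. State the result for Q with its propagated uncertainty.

165 ± 7.57

Let u = b + x = 23.3. δu = √(δb² + δx²) = √(0.635 + 0.0163) = 0.807, so δu/u = 0.0346.
Q is then a monomial in u, a:
δQ/Q = √((δu/u)² + (½·δa/a)²) = √(0.00120 + 0.000900) = 0.0458
Q = 165, so δQ = 0.0458 × 165 = 7.57.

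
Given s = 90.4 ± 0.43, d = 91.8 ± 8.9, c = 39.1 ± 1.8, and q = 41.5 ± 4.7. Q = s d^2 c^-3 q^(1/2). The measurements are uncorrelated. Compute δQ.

Since Q is a product/quotient, work with relative uncertainties:
  (1·δs/s)² = (1×0.00476)² = 2.26e-05;  (2·δd/d)² = (2×0.0969)² = 0.0376;  (-3·δc/c)² = (-3×0.0460)² = 0.0191;  (½·δq/q)² = (0.5×0.113)² = 0.00321
δQ/Q = √(0.0599) = 0.245
Q = 82.1, so δQ = 0.245 × 82.1 = 20.1.

20.1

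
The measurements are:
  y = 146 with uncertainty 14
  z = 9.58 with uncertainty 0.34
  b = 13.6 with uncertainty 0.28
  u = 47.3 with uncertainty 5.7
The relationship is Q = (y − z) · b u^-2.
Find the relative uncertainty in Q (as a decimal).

Let w = y − z = 136. δw = √(δy² + δz²) = √(196 + 0.116) = 14.0, so δw/w = 0.103.
Q is then a monomial in w, b, u:
δQ/Q = √((δw/w)² + (1·δb/b)² + (-2·δu/u)²) = √(0.0105 + 0.000424 + 0.0581) = 0.263

0.263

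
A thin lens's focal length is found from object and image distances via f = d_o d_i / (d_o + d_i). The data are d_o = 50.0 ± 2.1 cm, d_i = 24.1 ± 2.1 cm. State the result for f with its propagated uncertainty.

∂f/∂d_o = (d_i/(d_o+d_i))² = 0.106;  ∂f/∂d_i = (d_o/(d_o+d_i))² = 0.455
δf = √((∂f/∂d_o · δd_o)² + (∂f/∂d_i · δd_i)²) = √(0.0493 + 0.914) = 0.982 cm
f = 16.3 cm.

16.3 ± 0.982 cm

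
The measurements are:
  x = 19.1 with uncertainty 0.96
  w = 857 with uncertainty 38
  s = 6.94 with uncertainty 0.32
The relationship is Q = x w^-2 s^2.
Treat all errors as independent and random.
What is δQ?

Products/powers → add relative errors in quadrature, weighted by exponent:
  (1·δx/x)² = (1×0.0503)² = 0.00253;  (-2·δw/w)² = (-2×0.0443)² = 0.00786;  (2·δs/s)² = (2×0.0461)² = 0.00850
δQ/Q = √(0.0189) = 0.137
Q = 0.00125, so δQ = 0.137 × 0.00125 = 0.000172.

0.000172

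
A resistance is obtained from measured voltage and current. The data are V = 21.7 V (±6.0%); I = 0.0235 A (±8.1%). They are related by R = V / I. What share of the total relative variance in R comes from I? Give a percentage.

(δR/R)² = (1·δV/V)² + (-1·δI/I)²
  V term: (1×0.0600)² = 0.00360
  I term: (-1×0.0810)² = 0.00656
Total = 0.0102. Share from I = 0.00656/0.0102 = 0.646.

64.6%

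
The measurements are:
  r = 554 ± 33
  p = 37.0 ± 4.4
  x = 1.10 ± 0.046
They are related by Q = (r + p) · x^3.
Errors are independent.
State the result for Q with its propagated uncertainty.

787 ± 108

Let u = r + p = 591. δu = √(δr² + δp²) = √(1090 + 19.4) = 33.3, so δu/u = 0.0563.
Q is then a monomial in u, x:
δQ/Q = √((δu/u)² + (3·δx/x)²) = √(0.00317 + 0.0157) = 0.138
Q = 787, so δQ = 0.138 × 787 = 108.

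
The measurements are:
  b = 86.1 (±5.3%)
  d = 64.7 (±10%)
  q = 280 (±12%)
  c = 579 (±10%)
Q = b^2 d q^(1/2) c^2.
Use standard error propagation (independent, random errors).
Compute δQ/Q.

Each factor contributes (exponent × relative error)² to (δQ/Q)²:
  (2·δb/b)² = (2×0.0530)² = 0.0112;  (1·δd/d)² = (1×0.100)² = 0.0100;  (½·δq/q)² = (0.5×0.120)² = 0.00360;  (2·δc/c)² = (2×0.100)² = 0.0400
δQ/Q = √(0.0648) = 0.255

0.255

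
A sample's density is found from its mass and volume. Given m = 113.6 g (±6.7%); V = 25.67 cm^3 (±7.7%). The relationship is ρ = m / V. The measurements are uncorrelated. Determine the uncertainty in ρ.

Relative error in a monomial: (δρ/ρ)² = Σ (nᵢ · δxᵢ/xᵢ)².
  (1·δm/m)² = (1×0.0670)² = 0.00449;  (-1·δV/V)² = (-1×0.0770)² = 0.00593
δρ/ρ = √(0.0104) = 0.102
ρ = 4.425 g/cm^3, so δρ = 0.102 × 4.425 = 0.452 g/cm^3.

0.452 g/cm^3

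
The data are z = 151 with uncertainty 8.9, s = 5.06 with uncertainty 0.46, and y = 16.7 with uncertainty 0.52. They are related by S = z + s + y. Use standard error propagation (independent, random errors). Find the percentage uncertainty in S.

S is a linear combination, so absolute uncertainties add in quadrature:
  (δz)² = 79.2;  (δs)² = 0.212;  (δy)² = 0.270
δS = √(79.7) = 8.93
S = 173, so δS/S = 8.93/173 = 0.0517.

5.17%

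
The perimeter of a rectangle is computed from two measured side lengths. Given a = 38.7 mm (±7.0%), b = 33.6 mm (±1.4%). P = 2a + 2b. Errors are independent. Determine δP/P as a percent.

Absolute uncertainties add in quadrature for a linear combination:
  (2·δa)² = 29.4;  (2·δb)² = 0.885
δP = √(30.2) = 5.50 mm
P = 145 mm, so δP/P = 5.50/145 = 0.0380.

3.80%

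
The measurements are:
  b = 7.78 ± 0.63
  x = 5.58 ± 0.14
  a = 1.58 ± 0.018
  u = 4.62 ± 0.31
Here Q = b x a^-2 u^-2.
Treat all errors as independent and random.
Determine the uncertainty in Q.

Products/powers → add relative errors in quadrature, weighted by exponent:
  (1·δb/b)² = (1×0.0810)² = 0.00656;  (1·δx/x)² = (1×0.0251)² = 0.000629;  (-2·δa/a)² = (-2×0.0114)² = 0.000519;  (-2·δu/u)² = (-2×0.0671)² = 0.0180
δQ/Q = √(0.0257) = 0.160
Q = 0.815, so δQ = 0.160 × 0.815 = 0.131.

0.131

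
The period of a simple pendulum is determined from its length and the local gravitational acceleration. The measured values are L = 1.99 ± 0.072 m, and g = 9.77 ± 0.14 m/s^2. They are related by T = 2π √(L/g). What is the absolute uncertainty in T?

Products/powers → add relative errors in quadrature, weighted by exponent:
  (½·δL/L)² = (0.5×0.0362)² = 0.000327;  (−½·δg/g)² = (-0.5×0.0143)² = 5.13e-05
δT/T = √(0.000379) = 0.0195
T = 2.84 s, so δT = 0.0195 × 2.84 = 0.0552 s.

0.0552 s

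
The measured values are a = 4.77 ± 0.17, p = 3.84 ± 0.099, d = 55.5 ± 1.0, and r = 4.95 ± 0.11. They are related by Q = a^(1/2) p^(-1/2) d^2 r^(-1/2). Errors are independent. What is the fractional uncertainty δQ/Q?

Relative error in a monomial: (δQ/Q)² = Σ (nᵢ · δxᵢ/xᵢ)².
  (½·δa/a)² = (0.5×0.0356)² = 0.000318;  (−½·δp/p)² = (-0.5×0.0258)² = 0.000166;  (2·δd/d)² = (2×0.0180)² = 0.00130;  (−½·δr/r)² = (-0.5×0.0222)² = 0.000123
δQ/Q = √(0.00191) = 0.0437

0.0437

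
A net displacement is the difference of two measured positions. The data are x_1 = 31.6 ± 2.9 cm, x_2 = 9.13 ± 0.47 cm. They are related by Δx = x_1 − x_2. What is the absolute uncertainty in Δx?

2.94 cm

Δx is a linear combination, so absolute uncertainties add in quadrature:
  (δx_1)² = 8.41;  (δx_2)² = 0.221
δΔx = √(8.63) = 2.94 cm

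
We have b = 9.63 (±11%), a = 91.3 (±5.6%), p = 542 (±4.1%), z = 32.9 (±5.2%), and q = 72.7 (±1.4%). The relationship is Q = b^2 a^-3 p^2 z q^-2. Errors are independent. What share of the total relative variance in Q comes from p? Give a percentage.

7.74%

(δQ/Q)² = (2·δb/b)² + (-3·δa/a)² + (2·δp/p)² + (1·δz/z)² + (-2·δq/q)²
  b term: (2×0.110)² = 0.0484
  a term: (-3×0.0560)² = 0.0282
  p term: (2×0.0410)² = 0.00672
  z term: (1×0.0520)² = 0.00270
  q term: (-2×0.0140)² = 0.000784
Total = 0.0868. Share from p = 0.00672/0.0868 = 0.0774.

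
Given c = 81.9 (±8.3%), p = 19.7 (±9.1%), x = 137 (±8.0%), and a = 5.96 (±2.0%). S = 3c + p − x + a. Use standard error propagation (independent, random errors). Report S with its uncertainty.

134 ± 23.2

Sums and differences: (δS)² = Σ (cᵢ δxᵢ)².
  (3·δc)² = 416;  (δp)² = 3.21;  (δx)² = 120;  (δa)² = 0.0142
δS = √(539) = 23.2
S = 134.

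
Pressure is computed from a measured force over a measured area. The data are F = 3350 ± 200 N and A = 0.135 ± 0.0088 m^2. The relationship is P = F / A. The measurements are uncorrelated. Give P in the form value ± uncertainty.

24800 ± 2190 Pa

For a monomial P ∝ F, A^-1, fractional errors add in quadrature:
  (1·δF/F)² = (1×0.0597)² = 0.00356;  (-1·δA/A)² = (-1×0.0652)² = 0.00425
δP/P = √(0.00781) = 0.0884
P = 24800 Pa, so δP = 0.0884 × 24800 = 2190 Pa.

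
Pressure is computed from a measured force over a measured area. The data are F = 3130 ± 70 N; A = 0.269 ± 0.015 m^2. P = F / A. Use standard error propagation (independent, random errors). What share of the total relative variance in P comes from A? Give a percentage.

(δP/P)² = (1·δF/F)² + (-1·δA/A)²
  F term: (1×0.0224)² = 0.000500
  A term: (-1×0.0558)² = 0.00311
Total = 0.00361. Share from A = 0.00311/0.00361 = 0.861.

86.1%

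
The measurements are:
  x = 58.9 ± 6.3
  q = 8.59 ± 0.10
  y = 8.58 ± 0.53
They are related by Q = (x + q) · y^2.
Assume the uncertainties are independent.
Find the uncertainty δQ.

769

Let u = x + q = 67.5. δu = √(δx² + δq²) = √(39.7 + 0.0100) = 6.30, so δu/u = 0.0934.
Q is then a monomial in u, y:
δQ/Q = √((δu/u)² + (2·δy/y)²) = √(0.00872 + 0.0153) = 0.155
Q = 4970, so δQ = 0.155 × 4970 = 769.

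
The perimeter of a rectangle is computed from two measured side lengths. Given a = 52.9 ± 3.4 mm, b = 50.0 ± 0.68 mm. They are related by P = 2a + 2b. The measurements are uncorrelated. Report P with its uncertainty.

For a sum/difference, combine absolute errors in quadrature:
  (2·δa)² = 46.2;  (2·δb)² = 1.85
δP = √(48.1) = 6.93 mm
P = 206 mm.

206 ± 6.93 mm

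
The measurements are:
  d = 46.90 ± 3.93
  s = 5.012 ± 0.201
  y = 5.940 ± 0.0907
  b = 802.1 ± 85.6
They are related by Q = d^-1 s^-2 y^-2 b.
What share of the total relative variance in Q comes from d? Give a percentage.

(δQ/Q)² = (-1·δd/d)² + (-2·δs/s)² + (-2·δy/y)² + (1·δb/b)²
  d term: (-1×0.0838)² = 0.00702
  s term: (-2×0.0401)² = 0.00643
  y term: (-2×0.0153)² = 0.000933
  b term: (1×0.107)² = 0.0114
Total = 0.0258. Share from d = 0.00702/0.0258 = 0.272.

27.2%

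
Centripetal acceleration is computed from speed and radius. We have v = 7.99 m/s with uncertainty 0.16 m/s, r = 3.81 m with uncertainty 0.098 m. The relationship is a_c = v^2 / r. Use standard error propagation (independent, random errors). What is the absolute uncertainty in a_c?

0.798 m/s^2

For a monomial a_c ∝ v^2, r^-1, fractional errors add in quadrature:
  (2·δv/v)² = (2×0.0200)² = 0.00160;  (-1·δr/r)² = (-1×0.0257)² = 0.000662
δa_c/a_c = √(0.00227) = 0.0476
a_c = 16.8 m/s^2, so δa_c = 0.0476 × 16.8 = 0.798 m/s^2.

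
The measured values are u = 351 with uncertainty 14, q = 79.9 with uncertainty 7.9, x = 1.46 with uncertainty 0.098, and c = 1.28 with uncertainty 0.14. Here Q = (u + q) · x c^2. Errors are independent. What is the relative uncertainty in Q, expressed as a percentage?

Let w = u + q = 431. δw = √(δu² + δq²) = √(196 + 62.4) = 16.1, so δw/w = 0.0373.
Q is then a monomial in w, x, c:
δQ/Q = √((δw/w)² + (1·δx/x)² + (2·δc/c)²) = √(0.00139 + 0.00451 + 0.0479) = 0.232

23.2%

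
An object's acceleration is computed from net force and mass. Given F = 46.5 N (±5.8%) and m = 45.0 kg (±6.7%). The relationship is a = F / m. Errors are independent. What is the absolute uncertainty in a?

0.0916 m/s^2

Relative error in a monomial: (δa/a)² = Σ (nᵢ · δxᵢ/xᵢ)².
  (1·δF/F)² = (1×0.0580)² = 0.00336;  (-1·δm/m)² = (-1×0.0670)² = 0.00449
δa/a = √(0.00785) = 0.0886
a = 1.03 m/s^2, so δa = 0.0886 × 1.03 = 0.0916 m/s^2.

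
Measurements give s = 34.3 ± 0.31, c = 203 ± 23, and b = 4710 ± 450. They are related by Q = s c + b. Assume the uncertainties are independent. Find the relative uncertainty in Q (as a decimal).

Let p = s·c = 6960. δp/p = √((1·δs/s)² + (1·δc/c)²) = √(8.17e-05 + 0.0128) = 0.114, so δp = 791.
Q = p + b: δQ = √(δp² + δb²) = √(6.26e+05 + 2.02e+05) = 910
Q = 11700, so δQ/Q = 910/11700 = 0.0780.

0.0780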